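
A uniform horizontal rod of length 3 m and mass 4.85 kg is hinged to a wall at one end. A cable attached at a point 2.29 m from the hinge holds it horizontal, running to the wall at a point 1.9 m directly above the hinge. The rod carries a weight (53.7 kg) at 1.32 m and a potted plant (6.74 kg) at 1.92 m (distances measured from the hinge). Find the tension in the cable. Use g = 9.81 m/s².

Choose the hinge as the axis so the unknown hinge reaction has zero arm there.
Beam weight: 4.85 × 9.81 = 47.58 N down at 1.5 m → arm 1.5 m, τ = 47.58 × 1.5 = 71.37 N·m clockwise.
Weight: 53.7 × 9.81 = 526.8 N down at 1.32 m → arm 1.32 m, τ = 526.8 × 1.32 = 695.4 N·m clockwise.
Potted plant: 6.74 × 9.81 = 66.12 N down at 1.92 m → arm 1.92 m, τ = 66.12 × 1.92 = 127 N·m clockwise.
Total clockwise load moment = 893.8 N·m.
The cable tension T acts at 2.29 m; only its component perpendicular to the rod, T sinθ, produces torque. sinθ = h/√(h²+d²) = 1.9/√(1.9²+2.29²) = 0.6385.
Στ = 0 ⇒ T × 2.29 × 0.6385 = 893.8 ⇒ T = 893.8 / 1.462 = 611 N.

T ≈ 611 N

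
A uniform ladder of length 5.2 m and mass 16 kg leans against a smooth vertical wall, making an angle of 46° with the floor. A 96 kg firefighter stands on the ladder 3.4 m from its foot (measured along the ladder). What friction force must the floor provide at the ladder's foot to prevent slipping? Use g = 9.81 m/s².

f ≈ 670 N

Taking torques about the foot of the ladder:
Ladder weight 16×9.81 = 157 N acts at 2.6 m along the ladder; its horizontal arm is 2.6·cos46° = 1.806 m → τ = 283.5 N·m clockwise.
Firefighter: 96×9.81 = 941.8 N at 3.4 m → arm 2.362 m → τ = 2225 N·m clockwise.
Wall normal N acts horizontally at the top; its moment arm is the height L sinθ = 5.2·sin46° = 3.741 m, counterclockwise.
Balancing moments: N × 3.741 = 2508, giving N = 670 N.
ΣFx = 0: friction at the foot balances the wall's push, so f = N_wall = 670 N.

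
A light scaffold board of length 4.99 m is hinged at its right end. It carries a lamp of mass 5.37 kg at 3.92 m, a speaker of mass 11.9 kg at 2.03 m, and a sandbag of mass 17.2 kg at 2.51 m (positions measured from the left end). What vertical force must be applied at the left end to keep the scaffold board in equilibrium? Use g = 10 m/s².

Choose the right end as the axis so the unknown pivot reaction has zero arm there.
Lamp: 5.37 × 10 = 53.7 N down at 3.92 m → arm 1.07 m, τ = 53.7 × 1.07 = 57.46 N·m counterclockwise.
Speaker: 11.9 × 10 = 119 N down at 2.03 m → arm 2.96 m, τ = 119 × 2.96 = 352.2 N·m counterclockwise.
Sandbag: 17.2 × 10 = 172 N down at 2.51 m → arm 2.48 m, τ = 172 × 2.48 = 426.6 N·m counterclockwise.
Net moment of the loads = 836.3 N·m counterclockwise.
The upward force F acts at the left end, arm 4.99 m, giving F × 4.99 clockwise.
For rotational equilibrium, F × 4.99 = 836.3, so F = 836.3 / 4.99 = 168 N.

F ≈ 168 N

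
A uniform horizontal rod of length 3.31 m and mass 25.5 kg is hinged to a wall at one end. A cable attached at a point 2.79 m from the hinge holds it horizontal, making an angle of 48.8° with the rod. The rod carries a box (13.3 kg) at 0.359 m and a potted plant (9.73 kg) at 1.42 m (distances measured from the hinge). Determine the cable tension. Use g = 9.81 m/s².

About the hinge:
Beam weight: 25.5 × 9.81 = 250.2 N down at 1.655 m → arm 1.655 m, τ = 250.2 × 1.655 = 414.1 N·m clockwise.
Box: 13.3 × 9.81 = 130.5 N down at 0.359 m → arm 0.359 m, τ = 130.5 × 0.359 = 46.85 N·m clockwise.
Potted plant: 9.73 × 9.81 = 95.45 N down at 1.42 m → arm 1.42 m, τ = 95.45 × 1.42 = 135.5 N·m clockwise.
Total clockwise load moment = 596.5 N·m.
The cable tension T acts at 2.79 m; only its component perpendicular to the rod, T sinθ, produces torque. sin 48.8° = 0.7524.
Στ = 0 ⇒ T × 2.79 × 0.7524 = 596.5 ⇒ T = 596.5 / 2.099 = 284 N.

T ≈ 284 N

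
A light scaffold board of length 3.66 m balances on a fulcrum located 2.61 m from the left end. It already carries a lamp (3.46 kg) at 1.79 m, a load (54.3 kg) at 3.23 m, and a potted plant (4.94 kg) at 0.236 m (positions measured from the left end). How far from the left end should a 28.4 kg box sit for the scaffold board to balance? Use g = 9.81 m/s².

Choose the fulcrum (at 2.61 m from the left end) as the axis so the support reaction has zero arm there.
Lamp: 3.46 × 9.81 = 33.94 N down at 1.79 m → arm 0.82 m, τ = 33.94 × 0.82 = 27.83 N·m counterclockwise.
Load: 54.3 × 9.81 = 532.7 N down at 3.23 m → arm 0.62 m, τ = 532.7 × 0.62 = 330.3 N·m clockwise.
Potted plant: 4.94 × 9.81 = 48.46 N down at 0.236 m → arm 2.374 m, τ = 48.46 × 2.374 = 115 N·m counterclockwise.
Net moment of existing loads = 187.5 N·m clockwise.
The box weighs 28.4 × 9.81 = 278.6 N and must supply an equal counterclockwise moment, so its lever arm about the fulcrum is 187.5 / 278.6 = 0.673 m.
That puts it at 2.61 − 0.673 = 1.94 m from the left end.

x ≈ 1.94 m from the left end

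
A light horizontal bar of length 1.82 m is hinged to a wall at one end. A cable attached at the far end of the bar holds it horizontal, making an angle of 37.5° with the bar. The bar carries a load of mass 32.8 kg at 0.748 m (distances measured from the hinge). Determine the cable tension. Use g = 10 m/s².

T ≈ 221 N

About the hinge:
Load: 32.8 × 10 = 328 N down at 0.748 m → arm 0.748 m, τ = 328 × 0.748 = 245.3 N·m clockwise.
Total clockwise load moment = 245.3 N·m.
The cable tension T acts at 1.82 m; only its component perpendicular to the bar, T sinθ, produces torque. sin 37.5° = 0.6088.
Στ = 0 ⇒ T × 1.82 × 0.6088 = 245.3 ⇒ T = 245.3 / 1.108 = 221 N.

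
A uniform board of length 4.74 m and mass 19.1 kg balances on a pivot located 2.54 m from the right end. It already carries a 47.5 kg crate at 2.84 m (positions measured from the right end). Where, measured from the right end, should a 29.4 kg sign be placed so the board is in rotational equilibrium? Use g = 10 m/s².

Choose the pivot (at 2.54 m from the right end) as the axis so the support reaction has zero arm there.
Beam weight: 19.1 × 10 = 191 N down at 2.37 m → arm 0.17 m, τ = 191 × 0.17 = 32.47 N·m clockwise.
Crate: 47.5 × 10 = 475 N down at 2.84 m → arm 0.3 m, τ = 475 × 0.3 = 142.5 N·m counterclockwise.
Net moment of existing loads = 110 N·m counterclockwise.
The sign weighs 29.4 × 10 = 294 N and must supply an equal clockwise moment, so its lever arm about the pivot is 110 / 294 = 0.374 m.
That puts it at 2.54 − 0.374 = 2.17 m from the right end.

x ≈ 2.17 m from the right end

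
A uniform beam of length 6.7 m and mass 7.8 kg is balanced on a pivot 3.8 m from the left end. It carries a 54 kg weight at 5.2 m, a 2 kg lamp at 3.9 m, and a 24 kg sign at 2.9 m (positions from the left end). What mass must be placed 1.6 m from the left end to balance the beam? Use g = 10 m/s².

Sum moments about the pivot (at 3.8 m from the left end) (the support reaction has zero arm there).
Beam weight: 7.8 × 10 = 78 N down at 3.35 m → arm 0.45 m, τ = 78 × 0.45 = 35.1 N·m counterclockwise.
Weight: 54 × 10 = 540 N down at 5.2 m → arm 1.4 m, τ = 540 × 1.4 = 756 N·m clockwise.
Lamp: 2 × 10 = 20 N down at 3.9 m → arm 0.1 m, τ = 20 × 0.1 = 2 N·m clockwise.
Sign: 24 × 10 = 240 N down at 2.9 m → arm 0.9 m, τ = 240 × 0.9 = 216 N·m counterclockwise.
Net moment of known loads = 506.9 N·m clockwise.
An unknown mass m at 1.6 m has arm 2.2 m; its moment is m·g·2.2 counterclockwise.
Στ = 0 ⇒ m × 10 × 2.2 = 506.9 ⇒ m = 506.9 / (10 × 2.2) = 23 kg.

m ≈ 23 kg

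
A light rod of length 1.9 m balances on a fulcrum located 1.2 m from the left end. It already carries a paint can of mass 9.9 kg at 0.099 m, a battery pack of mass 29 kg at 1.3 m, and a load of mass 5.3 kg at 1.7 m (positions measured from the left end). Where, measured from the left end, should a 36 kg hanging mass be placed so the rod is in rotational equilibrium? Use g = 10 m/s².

Choose the fulcrum (at 1.2 m from the left end) as the axis so the support reaction has zero arm there.
Paint can: 9.9 × 10 = 99 N down at 0.099 m → arm 1.101 m, τ = 99 × 1.101 = 109 N·m counterclockwise.
Battery pack: 29 × 10 = 290 N down at 1.3 m → arm 0.1 m, τ = 290 × 0.1 = 29 N·m clockwise.
Load: 5.3 × 10 = 53 N down at 1.7 m → arm 0.5 m, τ = 53 × 0.5 = 26.5 N·m clockwise.
Net moment of existing loads = 53.5 N·m counterclockwise.
The hanging mass weighs 36 × 10 = 360 N and must supply an equal clockwise moment, so its lever arm about the fulcrum is 53.5 / 360 = 0.149 m.
That puts it at 1.2 + 0.149 = 1.35 m from the left end.

x ≈ 1.35 m from the left end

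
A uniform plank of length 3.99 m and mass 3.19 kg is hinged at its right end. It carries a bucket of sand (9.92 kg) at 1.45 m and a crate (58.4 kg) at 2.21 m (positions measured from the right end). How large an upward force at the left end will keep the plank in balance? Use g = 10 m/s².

F ≈ 375 N

Sum moments about the right end (the unknown pivot reaction has zero arm there).
Beam weight: 3.19 × 10 = 31.9 N down at 1.995 m → arm 1.995 m, τ = 31.9 × 1.995 = 63.64 N·m counterclockwise.
Bucket of sand: 9.92 × 10 = 99.2 N down at 1.45 m → arm 1.45 m, τ = 99.2 × 1.45 = 143.8 N·m counterclockwise.
Crate: 58.4 × 10 = 584 N down at 2.21 m → arm 2.21 m, τ = 584 × 2.21 = 1291 N·m counterclockwise.
Net moment of the loads = 1498 N·m counterclockwise.
The upward force F acts at the left end, arm 3.99 m, giving F × 3.99 clockwise.
Balancing moments: F × 3.99 = 1498, giving F = 1498 / 3.99 = 375 N.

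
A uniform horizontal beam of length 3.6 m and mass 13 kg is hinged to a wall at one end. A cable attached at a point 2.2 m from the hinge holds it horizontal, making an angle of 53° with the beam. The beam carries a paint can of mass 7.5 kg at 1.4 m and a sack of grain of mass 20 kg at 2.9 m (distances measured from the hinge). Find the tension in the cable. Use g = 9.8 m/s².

Take moments about the hinge.
Beam weight: 13 × 9.8 = 127.4 N down at 1.8 m → arm 1.8 m, τ = 127.4 × 1.8 = 229.3 N·m clockwise.
Paint can: 7.5 × 9.8 = 73.5 N down at 1.4 m → arm 1.4 m, τ = 73.5 × 1.4 = 102.9 N·m clockwise.
Sack of grain: 20 × 9.8 = 196 N down at 2.9 m → arm 2.9 m, τ = 196 × 2.9 = 568.4 N·m clockwise.
Total clockwise load moment = 900.6 N·m.
The cable tension T acts at 2.2 m; only its component perpendicular to the beam, T sinθ, produces torque. sin 53° = 0.7986.
For rotational equilibrium, T × 2.2 × 0.7986 = 900.6, so T = 900.6 / 1.757 = 513 N.

T ≈ 513 N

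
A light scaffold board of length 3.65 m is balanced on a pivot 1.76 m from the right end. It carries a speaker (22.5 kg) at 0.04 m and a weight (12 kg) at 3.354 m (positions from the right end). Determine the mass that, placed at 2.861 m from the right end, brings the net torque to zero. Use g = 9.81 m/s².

Sum moments about the pivot (at 1.76 m from the right end) (the support reaction has zero arm there).
Speaker: 22.5 × 9.81 = 220.7 N down at 0.04 m → arm 1.72 m, τ = 220.7 × 1.72 = 379.6 N·m clockwise.
Weight: 12 × 9.81 = 117.7 N down at 3.354 m → arm 1.594 m, τ = 117.7 × 1.594 = 187.6 N·m counterclockwise.
Net moment of known loads = 192 N·m clockwise.
An unknown mass m at 2.861 m has arm 1.101 m; its moment is m·g·1.101 counterclockwise.
For rotational equilibrium, m × 9.81 × 1.101 = 192, so m = 192 / (9.81 × 1.101) = 17.8 kg.

m ≈ 17.8 kg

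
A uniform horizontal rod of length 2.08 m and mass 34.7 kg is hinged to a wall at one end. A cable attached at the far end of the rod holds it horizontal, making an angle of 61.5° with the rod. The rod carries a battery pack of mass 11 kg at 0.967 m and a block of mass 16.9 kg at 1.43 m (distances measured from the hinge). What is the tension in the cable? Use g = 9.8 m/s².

Take moments about the hinge.
Beam weight: 34.7 × 9.8 = 340.1 N down at 1.04 m → arm 1.04 m, τ = 340.1 × 1.04 = 353.7 N·m clockwise.
Battery pack: 11 × 9.8 = 107.8 N down at 0.967 m → arm 0.967 m, τ = 107.8 × 0.967 = 104.2 N·m clockwise.
Block: 16.9 × 9.8 = 165.6 N down at 1.43 m → arm 1.43 m, τ = 165.6 × 1.43 = 236.8 N·m clockwise.
Total clockwise load moment = 694.7 N·m.
The cable tension T acts at 2.08 m; only its component perpendicular to the rod, T sinθ, produces torque. sin 61.5° = 0.8788.
Setting net torque to zero: T × 2.08 × 0.8788 = 694.7 → T = 694.7 / 1.828 = 380 N.

T ≈ 380 N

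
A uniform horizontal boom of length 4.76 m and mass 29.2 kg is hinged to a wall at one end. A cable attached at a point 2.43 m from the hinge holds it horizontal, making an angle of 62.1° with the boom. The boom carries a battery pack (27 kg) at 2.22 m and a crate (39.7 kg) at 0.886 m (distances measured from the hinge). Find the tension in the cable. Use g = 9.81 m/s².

T ≈ 752 N

Sum moments about the hinge (the unknown hinge reaction has zero arm there).
Beam weight: 29.2 × 9.81 = 286.5 N down at 2.38 m → arm 2.38 m, τ = 286.5 × 2.38 = 681.9 N·m clockwise.
Battery pack: 27 × 9.81 = 264.9 N down at 2.22 m → arm 2.22 m, τ = 264.9 × 2.22 = 588.1 N·m clockwise.
Crate: 39.7 × 9.81 = 389.5 N down at 0.886 m → arm 0.886 m, τ = 389.5 × 0.886 = 345.1 N·m clockwise.
Total clockwise load moment = 1615 N·m.
The cable tension T acts at 2.43 m; only its component perpendicular to the boom, T sinθ, produces torque. sin 62.1° = 0.8838.
Balancing moments: T × 2.43 × 0.8838 = 1615, giving T = 1615 / 2.148 = 752 N.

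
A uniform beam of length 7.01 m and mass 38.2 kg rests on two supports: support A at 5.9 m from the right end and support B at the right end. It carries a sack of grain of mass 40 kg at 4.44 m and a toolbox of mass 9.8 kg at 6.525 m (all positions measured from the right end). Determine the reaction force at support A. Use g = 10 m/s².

Taking torques about support B:
Beam weight: 38.2 × 10 = 382 N down at 3.505 m → arm 3.505 m, τ = 382 × 3.505 = 1339 N·m counterclockwise.
Sack of grain: 40 × 10 = 400 N down at 4.44 m → arm 4.44 m, τ = 400 × 4.44 = 1776 N·m counterclockwise.
Toolbox: 9.8 × 10 = 98 N down at 6.525 m → arm 6.525 m, τ = 98 × 6.525 = 639.5 N·m counterclockwise.
Net load moment about support B = 3754 N·m counterclockwise.
Reaction R at support A is upward at 5.9 m, arm 5.9 m → moment R × 5.9 clockwise.
Στ = 0 ⇒ R × 5.9 = 3754 ⇒ R = 636 N.

R_A ≈ 636 N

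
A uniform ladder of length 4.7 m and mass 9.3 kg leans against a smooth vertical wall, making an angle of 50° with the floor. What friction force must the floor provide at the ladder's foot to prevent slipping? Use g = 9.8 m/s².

Sum moments about the foot of the ladder (the floor normal and friction both act there and drop out).
Ladder weight 9.3×9.8 = 91.14 N acts at 2.35 m along the ladder; its horizontal arm is 2.35·cos50° = 1.511 m → τ = 137.7 N·m clockwise.
Wall normal N acts horizontally at the top; its moment arm is the height L sinθ = 4.7·sin50° = 3.6 m, counterclockwise.
Setting net torque to zero: N × 3.6 = 137.7 → N = 38.2 N.
ΣFx = 0: friction at the foot balances the wall's push, so f = N_wall = 38.2 N.

f ≈ 38.2 N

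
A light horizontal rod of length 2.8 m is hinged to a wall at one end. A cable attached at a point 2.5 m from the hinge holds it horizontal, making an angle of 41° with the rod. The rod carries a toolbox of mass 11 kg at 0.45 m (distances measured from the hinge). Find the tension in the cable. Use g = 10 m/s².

Choose the hinge as the axis so the unknown hinge reaction has zero arm there.
Toolbox: 11 × 10 = 110 N down at 0.45 m → arm 0.45 m, τ = 110 × 0.45 = 49.5 N·m clockwise.
Total clockwise load moment = 49.5 N·m.
The cable tension T acts at 2.5 m; only its component perpendicular to the rod, T sinθ, produces torque. sin 41° = 0.6561.
Στ = 0 ⇒ T × 2.5 × 0.6561 = 49.5 ⇒ T = 49.5 / 1.64 = 30.2 N.

T ≈ 30.2 N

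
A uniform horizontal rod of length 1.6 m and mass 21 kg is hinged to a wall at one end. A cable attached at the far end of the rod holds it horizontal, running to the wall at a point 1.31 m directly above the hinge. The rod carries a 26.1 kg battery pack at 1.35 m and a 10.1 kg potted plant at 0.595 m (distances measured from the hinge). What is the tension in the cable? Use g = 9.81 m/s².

T ≈ 562 N

Choose the hinge as the axis so the unknown hinge reaction has zero arm there.
Beam weight: 21 × 9.81 = 206 N down at 0.8 m → arm 0.8 m, τ = 206 × 0.8 = 164.8 N·m clockwise.
Battery pack: 26.1 × 9.81 = 256 N down at 1.35 m → arm 1.35 m, τ = 256 × 1.35 = 345.6 N·m clockwise.
Potted plant: 10.1 × 9.81 = 99.08 N down at 0.595 m → arm 0.595 m, τ = 99.08 × 0.595 = 58.95 N·m clockwise.
Total clockwise load moment = 569.4 N·m.
The cable tension T acts at 1.6 m; only its component perpendicular to the rod, T sinθ, produces torque. sinθ = h/√(h²+d²) = 1.31/√(1.31²+1.6²) = 0.6335.
Setting net torque to zero: T × 1.6 × 0.6335 = 569.4 → T = 569.4 / 1.014 = 562 N.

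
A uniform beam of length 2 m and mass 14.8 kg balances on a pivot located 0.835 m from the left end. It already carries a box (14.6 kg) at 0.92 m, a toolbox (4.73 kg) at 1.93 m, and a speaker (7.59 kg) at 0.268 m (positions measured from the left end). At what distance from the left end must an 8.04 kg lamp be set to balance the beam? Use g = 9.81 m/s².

Sum moments about the pivot (at 0.835 m from the left end) (the support reaction has zero arm there).
Beam weight: 14.8 × 9.81 = 145.2 N down at 1 m → arm 0.165 m, τ = 145.2 × 0.165 = 23.96 N·m clockwise.
Box: 14.6 × 9.81 = 143.2 N down at 0.92 m → arm 0.085 m, τ = 143.2 × 0.085 = 12.17 N·m clockwise.
Toolbox: 4.73 × 9.81 = 46.4 N down at 1.93 m → arm 1.095 m, τ = 46.4 × 1.095 = 50.81 N·m clockwise.
Speaker: 7.59 × 9.81 = 74.46 N down at 0.268 m → arm 0.567 m, τ = 74.46 × 0.567 = 42.22 N·m counterclockwise.
Net moment of existing loads = 44.72 N·m clockwise.
The lamp weighs 8.04 × 9.81 = 78.87 N and must supply an equal counterclockwise moment, so its lever arm about the pivot is 44.72 / 78.87 = 0.567 m.
That puts it at 0.835 − 0.567 = 0.268 m from the left end.

x ≈ 0.268 m from the left end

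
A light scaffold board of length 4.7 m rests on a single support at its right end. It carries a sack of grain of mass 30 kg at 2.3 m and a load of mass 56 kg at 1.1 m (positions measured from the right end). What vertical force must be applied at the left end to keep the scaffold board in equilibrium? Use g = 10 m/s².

F ≈ 278 N

Choose the right end as the axis so the unknown pivot reaction has zero arm there.
Sack of grain: 30 × 10 = 300 N down at 2.3 m → arm 2.3 m, τ = 300 × 2.3 = 690 N·m counterclockwise.
Load: 56 × 10 = 560 N down at 1.1 m → arm 1.1 m, τ = 560 × 1.1 = 616 N·m counterclockwise.
Net moment of the loads = 1306 N·m counterclockwise.
The upward force F acts at the left end, arm 4.7 m, giving F × 4.7 clockwise.
For rotational equilibrium, F × 4.7 = 1306, so F = 1306 / 4.7 = 278 N.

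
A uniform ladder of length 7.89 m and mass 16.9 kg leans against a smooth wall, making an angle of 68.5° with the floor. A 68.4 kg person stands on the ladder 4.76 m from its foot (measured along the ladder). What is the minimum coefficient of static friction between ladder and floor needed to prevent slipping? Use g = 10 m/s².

μ_min ≈ 0.23

Choose the foot of the ladder as the axis so the floor normal and friction both act there and drop out.
Ladder weight 16.9×10 = 169 N acts at 3.945 m along the ladder; its horizontal arm is 3.945·cos68.5° = 1.446 m → τ = 244.4 N·m clockwise.
Person: 68.4×10 = 684 N at 4.76 m → arm 1.745 m → τ = 1194 N·m clockwise.
Wall normal N acts horizontally at the top; its moment arm is the height L sinθ = 7.89·sin68.5° = 7.341 m, counterclockwise.
Balancing moments: N × 7.341 = 1438, giving N = 195.9 N.
ΣFx = 0 ⇒ f = N_wall = 195.9 N. ΣFy = 0 ⇒ N_floor = 853 N.
μ_min = f / N_floor = 195.9 / 853 = 0.23.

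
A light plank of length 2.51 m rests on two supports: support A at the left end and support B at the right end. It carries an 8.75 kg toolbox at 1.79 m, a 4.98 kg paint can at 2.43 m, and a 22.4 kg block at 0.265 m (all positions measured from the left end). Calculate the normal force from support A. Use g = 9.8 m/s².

About support B:
Toolbox: 8.75 × 9.8 = 85.75 N down at 1.79 m → arm 0.72 m, τ = 85.75 × 0.72 = 61.74 N·m counterclockwise.
Paint can: 4.98 × 9.8 = 48.8 N down at 2.43 m → arm 0.08 m, τ = 48.8 × 0.08 = 3.904 N·m counterclockwise.
Block: 22.4 × 9.8 = 219.5 N down at 0.265 m → arm 2.245 m, τ = 219.5 × 2.245 = 492.8 N·m counterclockwise.
Net load moment about support B = 558.4 N·m counterclockwise.
Reaction R at support A is upward at 0 m, arm 2.51 m → moment R × 2.51 clockwise.
For rotational equilibrium, R × 2.51 = 558.4, so R = 222 N.

R_A ≈ 222 N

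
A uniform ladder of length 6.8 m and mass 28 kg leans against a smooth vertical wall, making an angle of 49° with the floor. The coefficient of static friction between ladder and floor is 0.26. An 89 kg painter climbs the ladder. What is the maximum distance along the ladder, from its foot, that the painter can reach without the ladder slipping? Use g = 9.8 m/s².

d ≈ 1.6 m

Taking torques about the foot of the ladder:
Ladder weight 28×9.8 = 274.4 N acts at 3.4 m along the ladder; its horizontal arm is 3.4·cos49° = 2.231 m → τ = 612.2 N·m clockwise.
Painter weight 89×9.8 = 872.2 N at distance d → arm d·cos49° → τ = 872.2·d·0.6561 clockwise.
Wall normal N at the top has arm L sinθ = 5.132 m counterclockwise, so Στ = 0 gives N·5.132 = 612.2 + 572.3·d.
ΣFy = 0 ⇒ N_floor = 1147 N, so the maximum friction is μ_s·N_floor = 0.26×1147 = 298.2 N. ΣFx = 0 ⇒ N_wall = f, so at the slipping point N = 298.2 N.
Substituting: 298.2×5.132 = 612.2 + 572.3·d ⇒ d = (1530 − 612.2) / 572.3 = 1.6 m.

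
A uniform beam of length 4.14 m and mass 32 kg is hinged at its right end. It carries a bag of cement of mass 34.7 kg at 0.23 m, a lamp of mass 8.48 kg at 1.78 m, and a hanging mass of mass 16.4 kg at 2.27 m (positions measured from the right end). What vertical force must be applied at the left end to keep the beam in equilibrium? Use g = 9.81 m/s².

Take moments about the right end.
Beam weight: 32 × 9.81 = 313.9 N down at 2.07 m → arm 2.07 m, τ = 313.9 × 2.07 = 649.8 N·m counterclockwise.
Bag of cement: 34.7 × 9.81 = 340.4 N down at 0.23 m → arm 0.23 m, τ = 340.4 × 0.23 = 78.29 N·m counterclockwise.
Lamp: 8.48 × 9.81 = 83.19 N down at 1.78 m → arm 1.78 m, τ = 83.19 × 1.78 = 148.1 N·m counterclockwise.
Hanging mass: 16.4 × 9.81 = 160.9 N down at 2.27 m → arm 2.27 m, τ = 160.9 × 2.27 = 365.2 N·m counterclockwise.
Net moment of the loads = 1241 N·m counterclockwise.
The upward force F acts at the left end, arm 4.14 m, giving F × 4.14 clockwise.
Balancing moments: F × 4.14 = 1241, giving F = 1241 / 4.14 = 300 N.

F ≈ 300 N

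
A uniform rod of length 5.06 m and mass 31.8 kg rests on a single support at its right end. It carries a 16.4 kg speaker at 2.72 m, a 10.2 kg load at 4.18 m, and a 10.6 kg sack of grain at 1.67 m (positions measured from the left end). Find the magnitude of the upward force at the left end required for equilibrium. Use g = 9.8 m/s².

Sum moments about the right end (the unknown pivot reaction has zero arm there).
Beam weight: 31.8 × 9.8 = 311.6 N down at 2.53 m → arm 2.53 m, τ = 311.6 × 2.53 = 788.3 N·m counterclockwise.
Speaker: 16.4 × 9.8 = 160.7 N down at 2.72 m → arm 2.34 m, τ = 160.7 × 2.34 = 376 N·m counterclockwise.
Load: 10.2 × 9.8 = 99.96 N down at 4.18 m → arm 0.88 m, τ = 99.96 × 0.88 = 87.96 N·m counterclockwise.
Sack of grain: 10.6 × 9.8 = 103.9 N down at 1.67 m → arm 3.39 m, τ = 103.9 × 3.39 = 352.2 N·m counterclockwise.
Net moment of the loads = 1604 N·m counterclockwise.
The upward force F acts at the left end, arm 5.06 m, giving F × 5.06 clockwise.
Balancing moments: F × 5.06 = 1604, giving F = 1604 / 5.06 = 317 N.

F ≈ 317 N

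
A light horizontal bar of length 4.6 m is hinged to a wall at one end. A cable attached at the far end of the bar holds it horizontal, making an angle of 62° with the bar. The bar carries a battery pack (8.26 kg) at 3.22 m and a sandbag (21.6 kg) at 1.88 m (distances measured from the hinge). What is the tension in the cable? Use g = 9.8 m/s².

About the hinge:
Battery pack: 8.26 × 9.8 = 80.95 N down at 3.22 m → arm 3.22 m, τ = 80.95 × 3.22 = 260.7 N·m clockwise.
Sandbag: 21.6 × 9.8 = 211.7 N down at 1.88 m → arm 1.88 m, τ = 211.7 × 1.88 = 398 N·m clockwise.
Total clockwise load moment = 658.7 N·m.
The cable tension T acts at 4.6 m; only its component perpendicular to the bar, T sinθ, produces torque. sin 62° = 0.8829.
For rotational equilibrium, T × 4.6 × 0.8829 = 658.7, so T = 658.7 / 4.061 = 162 N.

T ≈ 162 N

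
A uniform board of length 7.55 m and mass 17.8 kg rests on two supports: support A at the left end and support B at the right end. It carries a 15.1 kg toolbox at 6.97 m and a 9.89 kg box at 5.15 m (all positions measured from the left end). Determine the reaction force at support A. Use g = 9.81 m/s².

Taking torques about support B:
Beam weight: 17.8 × 9.81 = 174.6 N down at 3.775 m → arm 3.775 m, τ = 174.6 × 3.775 = 659.1 N·m counterclockwise.
Toolbox: 15.1 × 9.81 = 148.1 N down at 6.97 m → arm 0.58 m, τ = 148.1 × 0.58 = 85.9 N·m counterclockwise.
Box: 9.89 × 9.81 = 97.02 N down at 5.15 m → arm 2.4 m, τ = 97.02 × 2.4 = 232.8 N·m counterclockwise.
Net load moment about support B = 977.8 N·m counterclockwise.
Reaction R at support A is upward at 0 m, arm 7.55 m → moment R × 7.55 clockwise.
For rotational equilibrium, R × 7.55 = 977.8, so R = 130 N.

R_A ≈ 130 N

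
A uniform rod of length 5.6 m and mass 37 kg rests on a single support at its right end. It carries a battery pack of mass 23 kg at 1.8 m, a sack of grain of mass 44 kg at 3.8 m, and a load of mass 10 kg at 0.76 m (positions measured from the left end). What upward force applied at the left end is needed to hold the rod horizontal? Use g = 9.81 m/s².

F ≈ 558 N

Sum moments about the right end (the unknown pivot reaction has zero arm there).
Beam weight: 37 × 9.81 = 363 N down at 2.8 m → arm 2.8 m, τ = 363 × 2.8 = 1016 N·m counterclockwise.
Battery pack: 23 × 9.81 = 225.6 N down at 1.8 m → arm 3.8 m, τ = 225.6 × 3.8 = 857.3 N·m counterclockwise.
Sack of grain: 44 × 9.81 = 431.6 N down at 3.8 m → arm 1.8 m, τ = 431.6 × 1.8 = 776.9 N·m counterclockwise.
Load: 10 × 9.81 = 98.1 N down at 0.76 m → arm 4.84 m, τ = 98.1 × 4.84 = 474.8 N·m counterclockwise.
Net moment of the loads = 3125 N·m counterclockwise.
The upward force F acts at the left end, arm 5.6 m, giving F × 5.6 clockwise.
Balancing moments: F × 5.6 = 3125, giving F = 3125 / 5.6 = 558 N.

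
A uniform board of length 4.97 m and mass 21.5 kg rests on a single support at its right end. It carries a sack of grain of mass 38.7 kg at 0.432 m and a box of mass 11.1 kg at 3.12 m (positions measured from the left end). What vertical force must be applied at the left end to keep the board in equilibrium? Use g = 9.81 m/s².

Taking torques about the right end:
Beam weight: 21.5 × 9.81 = 210.9 N down at 2.485 m → arm 2.485 m, τ = 210.9 × 2.485 = 524.1 N·m counterclockwise.
Sack of grain: 38.7 × 9.81 = 379.6 N down at 0.432 m → arm 4.538 m, τ = 379.6 × 4.538 = 1723 N·m counterclockwise.
Box: 11.1 × 9.81 = 108.9 N down at 3.12 m → arm 1.85 m, τ = 108.9 × 1.85 = 201.5 N·m counterclockwise.
Net moment of the loads = 2449 N·m counterclockwise.
The upward force F acts at the left end, arm 4.97 m, giving F × 4.97 clockwise.
Στ = 0 ⇒ F × 4.97 = 2449 ⇒ F = 2449 / 4.97 = 493 N.

F ≈ 493 N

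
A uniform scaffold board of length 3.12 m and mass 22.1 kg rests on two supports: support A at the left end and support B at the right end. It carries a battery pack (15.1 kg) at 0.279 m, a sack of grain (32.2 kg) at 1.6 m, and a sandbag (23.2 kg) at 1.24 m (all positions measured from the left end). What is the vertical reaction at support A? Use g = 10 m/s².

R_A ≈ 545 N

About support B:
Beam weight: 22.1 × 10 = 221 N down at 1.56 m → arm 1.56 m, τ = 221 × 1.56 = 344.8 N·m counterclockwise.
Battery pack: 15.1 × 10 = 151 N down at 0.279 m → arm 2.841 m, τ = 151 × 2.841 = 429 N·m counterclockwise.
Sack of grain: 32.2 × 10 = 322 N down at 1.6 m → arm 1.52 m, τ = 322 × 1.52 = 489.4 N·m counterclockwise.
Sandbag: 23.2 × 10 = 232 N down at 1.24 m → arm 1.88 m, τ = 232 × 1.88 = 436.2 N·m counterclockwise.
Net load moment about support B = 1699 N·m counterclockwise.
Reaction R at support A is upward at 0 m, arm 3.12 m → moment R × 3.12 clockwise.
Setting net torque to zero: R × 3.12 = 1699 → R = 545 N.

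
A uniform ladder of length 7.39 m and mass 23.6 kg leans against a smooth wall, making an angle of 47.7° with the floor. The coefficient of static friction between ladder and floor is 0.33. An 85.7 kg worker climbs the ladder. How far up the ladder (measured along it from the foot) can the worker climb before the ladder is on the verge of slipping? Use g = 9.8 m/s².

d ≈ 2.4 m

Sum moments about the foot of the ladder (the floor normal and friction both act there and drop out).
Ladder weight 23.6×9.8 = 231.3 N acts at 3.695 m along the ladder; its horizontal arm is 3.695·cos47.7° = 2.487 m → τ = 575.2 N·m clockwise.
Worker weight 85.7×9.8 = 839.9 N at distance d → arm d·cos47.7° → τ = 839.9·d·0.673 clockwise.
Wall normal N at the top has arm L sinθ = 5.466 m counterclockwise, so Στ = 0 gives N·5.466 = 575.2 + 565.3·d.
ΣFy = 0 ⇒ N_floor = 1071 N, so the maximum friction is μ_s·N_floor = 0.33×1071 = 353.4 N. ΣFx = 0 ⇒ N_wall = f, so at the slipping point N = 353.4 N.
Substituting: 353.4×5.466 = 575.2 + 565.3·d ⇒ d = (1932 − 575.2) / 565.3 = 2.4 m.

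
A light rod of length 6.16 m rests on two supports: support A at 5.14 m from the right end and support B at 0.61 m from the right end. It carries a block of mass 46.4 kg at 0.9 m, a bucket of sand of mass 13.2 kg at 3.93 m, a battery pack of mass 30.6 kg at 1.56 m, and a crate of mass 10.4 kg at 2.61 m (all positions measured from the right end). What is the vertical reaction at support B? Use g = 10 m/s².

R_B ≈ 769 N

Sum moments about support A (its reaction then has zero moment arm).
Block: 46.4 × 10 = 464 N down at 0.9 m → arm 4.24 m, τ = 464 × 4.24 = 1967 N·m clockwise.
Bucket of sand: 13.2 × 10 = 132 N down at 3.93 m → arm 1.21 m, τ = 132 × 1.21 = 159.7 N·m clockwise.
Battery pack: 30.6 × 10 = 306 N down at 1.56 m → arm 3.58 m, τ = 306 × 3.58 = 1095 N·m clockwise.
Crate: 10.4 × 10 = 104 N down at 2.61 m → arm 2.53 m, τ = 104 × 2.53 = 263.1 N·m clockwise.
Net load moment about support A = 3485 N·m clockwise.
Reaction R at support B is upward at 0.61 m, arm 4.53 m → moment R × 4.53 counterclockwise.
Balancing moments: R × 4.53 = 3485, giving R = 769 N.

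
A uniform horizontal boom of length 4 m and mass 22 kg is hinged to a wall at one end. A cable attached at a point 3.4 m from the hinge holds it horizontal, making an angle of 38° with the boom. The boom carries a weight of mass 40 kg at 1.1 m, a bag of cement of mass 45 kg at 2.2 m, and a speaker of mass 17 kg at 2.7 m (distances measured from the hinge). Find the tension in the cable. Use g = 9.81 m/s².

Sum moments about the hinge (the unknown hinge reaction has zero arm there).
Beam weight: 22 × 9.81 = 215.8 N down at 2 m → arm 2 m, τ = 215.8 × 2 = 431.6 N·m clockwise.
Weight: 40 × 9.81 = 392.4 N down at 1.1 m → arm 1.1 m, τ = 392.4 × 1.1 = 431.6 N·m clockwise.
Bag of cement: 45 × 9.81 = 441.5 N down at 2.2 m → arm 2.2 m, τ = 441.5 × 2.2 = 971.3 N·m clockwise.
Speaker: 17 × 9.81 = 166.8 N down at 2.7 m → arm 2.7 m, τ = 166.8 × 2.7 = 450.4 N·m clockwise.
Total clockwise load moment = 2285 N·m.
The cable tension T acts at 3.4 m; only its component perpendicular to the boom, T sinθ, produces torque. sin 38° = 0.6157.
Setting net torque to zero: T × 3.4 × 0.6157 = 2285 → T = 2285 / 2.093 = 1090 N.

T ≈ 1090 N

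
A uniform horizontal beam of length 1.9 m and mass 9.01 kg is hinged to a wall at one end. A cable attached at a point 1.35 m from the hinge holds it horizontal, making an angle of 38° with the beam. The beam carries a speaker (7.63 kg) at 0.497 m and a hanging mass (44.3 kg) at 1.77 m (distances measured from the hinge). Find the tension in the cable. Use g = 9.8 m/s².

T ≈ 1070 N

Sum moments about the hinge (the unknown hinge reaction has zero arm there).
Beam weight: 9.01 × 9.8 = 88.3 N down at 0.95 m → arm 0.95 m, τ = 88.3 × 0.95 = 83.88 N·m clockwise.
Speaker: 7.63 × 9.8 = 74.77 N down at 0.497 m → arm 0.497 m, τ = 74.77 × 0.497 = 37.16 N·m clockwise.
Hanging mass: 44.3 × 9.8 = 434.1 N down at 1.77 m → arm 1.77 m, τ = 434.1 × 1.77 = 768.4 N·m clockwise.
Total clockwise load moment = 889.4 N·m.
The cable tension T acts at 1.35 m; only its component perpendicular to the beam, T sinθ, produces torque. sin 38° = 0.6157.
Balancing moments: T × 1.35 × 0.6157 = 889.4, giving T = 889.4 / 0.8312 = 1070 N.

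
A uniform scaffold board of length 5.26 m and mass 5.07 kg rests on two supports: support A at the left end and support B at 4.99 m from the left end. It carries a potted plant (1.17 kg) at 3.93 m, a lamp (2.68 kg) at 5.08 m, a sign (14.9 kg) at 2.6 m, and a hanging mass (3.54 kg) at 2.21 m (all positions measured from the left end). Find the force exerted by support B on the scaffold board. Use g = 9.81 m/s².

About support A:
Beam weight: 5.07 × 9.81 = 49.74 N down at 2.63 m → arm 2.63 m, τ = 49.74 × 2.63 = 130.8 N·m clockwise.
Potted plant: 1.17 × 9.81 = 11.48 N down at 3.93 m → arm 3.93 m, τ = 11.48 × 3.93 = 45.12 N·m clockwise.
Lamp: 2.68 × 9.81 = 26.29 N down at 5.08 m → arm 5.08 m, τ = 26.29 × 5.08 = 133.6 N·m clockwise.
Sign: 14.9 × 9.81 = 146.2 N down at 2.6 m → arm 2.6 m, τ = 146.2 × 2.6 = 380.1 N·m clockwise.
Hanging mass: 3.54 × 9.81 = 34.73 N down at 2.21 m → arm 2.21 m, τ = 34.73 × 2.21 = 76.75 N·m clockwise.
Net load moment about support A = 766.4 N·m clockwise.
Reaction R at support B is upward at 4.99 m, arm 4.99 m → moment R × 4.99 counterclockwise.
For rotational equilibrium, R × 4.99 = 766.4, so R = 154 N.

R_B ≈ 154 N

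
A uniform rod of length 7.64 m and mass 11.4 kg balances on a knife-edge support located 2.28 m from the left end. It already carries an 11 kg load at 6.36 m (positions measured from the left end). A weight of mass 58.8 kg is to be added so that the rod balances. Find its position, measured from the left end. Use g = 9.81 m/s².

x ≈ 1.22 m from the left end

About the knife-edge support (at 2.28 m from the left end):
Beam weight: 11.4 × 9.81 = 111.8 N down at 3.82 m → arm 1.54 m, τ = 111.8 × 1.54 = 172.2 N·m clockwise.
Load: 11 × 9.81 = 107.9 N down at 6.36 m → arm 4.08 m, τ = 107.9 × 4.08 = 440.2 N·m clockwise.
Net moment of existing loads = 612.4 N·m clockwise.
The weight weighs 58.8 × 9.81 = 576.8 N and must supply an equal counterclockwise moment, so its lever arm about the knife-edge support is 612.4 / 576.8 = 1.06 m.
That puts it at 2.28 − 1.06 = 1.22 m from the left end.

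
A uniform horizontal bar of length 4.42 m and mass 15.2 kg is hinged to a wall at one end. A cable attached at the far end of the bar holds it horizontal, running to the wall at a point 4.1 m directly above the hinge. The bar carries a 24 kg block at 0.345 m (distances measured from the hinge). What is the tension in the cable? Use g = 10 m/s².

T ≈ 139 N

Choose the hinge as the axis so the unknown hinge reaction has zero arm there.
Beam weight: 15.2 × 10 = 152 N down at 2.21 m → arm 2.21 m, τ = 152 × 2.21 = 335.9 N·m clockwise.
Block: 24 × 10 = 240 N down at 0.345 m → arm 0.345 m, τ = 240 × 0.345 = 82.8 N·m clockwise.
Total clockwise load moment = 418.7 N·m.
The cable tension T acts at 4.42 m; only its component perpendicular to the bar, T sinθ, produces torque. sinθ = h/√(h²+d²) = 4.1/√(4.1²+4.42²) = 0.6801.
Στ = 0 ⇒ T × 4.42 × 0.6801 = 418.7 ⇒ T = 418.7 / 3.006 = 139 N.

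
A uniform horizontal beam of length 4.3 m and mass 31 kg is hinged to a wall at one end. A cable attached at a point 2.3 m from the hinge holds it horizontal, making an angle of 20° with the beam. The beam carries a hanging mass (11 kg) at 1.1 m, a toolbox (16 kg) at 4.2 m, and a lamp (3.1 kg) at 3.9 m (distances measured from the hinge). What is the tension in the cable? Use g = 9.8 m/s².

T ≈ 1970 N

About the hinge:
Beam weight: 31 × 9.8 = 303.8 N down at 2.15 m → arm 2.15 m, τ = 303.8 × 2.15 = 653.2 N·m clockwise.
Hanging mass: 11 × 9.8 = 107.8 N down at 1.1 m → arm 1.1 m, τ = 107.8 × 1.1 = 118.6 N·m clockwise.
Toolbox: 16 × 9.8 = 156.8 N down at 4.2 m → arm 4.2 m, τ = 156.8 × 4.2 = 658.6 N·m clockwise.
Lamp: 3.1 × 9.8 = 30.38 N down at 3.9 m → arm 3.9 m, τ = 30.38 × 3.9 = 118.5 N·m clockwise.
Total clockwise load moment = 1549 N·m.
The cable tension T acts at 2.3 m; only its component perpendicular to the beam, T sinθ, produces torque. sin 20° = 0.342.
Setting net torque to zero: T × 2.3 × 0.342 = 1549 → T = 1549 / 0.7866 = 1970 N.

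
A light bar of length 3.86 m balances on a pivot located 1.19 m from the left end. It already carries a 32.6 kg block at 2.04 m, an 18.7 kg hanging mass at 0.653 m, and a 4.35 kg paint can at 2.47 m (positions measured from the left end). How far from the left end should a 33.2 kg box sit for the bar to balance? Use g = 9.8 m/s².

x ≈ 0.49 m from the left end

Choose the pivot (at 1.19 m from the left end) as the axis so the support reaction has zero arm there.
Block: 32.6 × 9.8 = 319.5 N down at 2.04 m → arm 0.85 m, τ = 319.5 × 0.85 = 271.6 N·m clockwise.
Hanging mass: 18.7 × 9.8 = 183.3 N down at 0.653 m → arm 0.537 m, τ = 183.3 × 0.537 = 98.43 N·m counterclockwise.
Paint can: 4.35 × 9.8 = 42.63 N down at 2.47 m → arm 1.28 m, τ = 42.63 × 1.28 = 54.57 N·m clockwise.
Net moment of existing loads = 227.7 N·m clockwise.
The box weighs 33.2 × 9.8 = 325.4 N and must supply an equal counterclockwise moment, so its lever arm about the pivot is 227.7 / 325.4 = 0.7 m.
That puts it at 1.19 − 0.7 = 0.49 m from the left end.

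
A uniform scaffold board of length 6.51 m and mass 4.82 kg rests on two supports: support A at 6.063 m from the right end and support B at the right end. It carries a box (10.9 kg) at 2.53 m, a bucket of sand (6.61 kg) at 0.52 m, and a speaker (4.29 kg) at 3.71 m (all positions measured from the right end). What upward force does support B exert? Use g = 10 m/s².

Choose support A as the axis so its reaction then has zero moment arm.
Beam weight: 4.82 × 10 = 48.2 N down at 3.255 m → arm 2.808 m, τ = 48.2 × 2.808 = 135.3 N·m clockwise.
Box: 10.9 × 10 = 109 N down at 2.53 m → arm 3.533 m, τ = 109 × 3.533 = 385.1 N·m clockwise.
Bucket of sand: 6.61 × 10 = 66.1 N down at 0.52 m → arm 5.543 m, τ = 66.1 × 5.543 = 366.4 N·m clockwise.
Speaker: 4.29 × 10 = 42.9 N down at 3.71 m → arm 2.353 m, τ = 42.9 × 2.353 = 100.9 N·m clockwise.
Net load moment about support A = 987.7 N·m clockwise.
Reaction R at support B is upward at 0 m, arm 6.063 m → moment R × 6.063 counterclockwise.
Setting net torque to zero: R × 6.063 = 987.7 → R = 163 N.

R_B ≈ 163 N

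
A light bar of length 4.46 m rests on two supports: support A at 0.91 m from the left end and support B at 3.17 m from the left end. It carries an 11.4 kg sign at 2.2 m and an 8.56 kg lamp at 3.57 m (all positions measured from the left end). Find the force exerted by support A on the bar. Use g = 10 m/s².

R_A ≈ 33.8 N

About support B:
Sign: 11.4 × 10 = 114 N down at 2.2 m → arm 0.97 m, τ = 114 × 0.97 = 110.6 N·m counterclockwise.
Lamp: 8.56 × 10 = 85.6 N down at 3.57 m → arm 0.4 m, τ = 85.6 × 0.4 = 34.24 N·m clockwise.
Net load moment about support B = 76.36 N·m counterclockwise.
Reaction R at support A is upward at 0.91 m, arm 2.26 m → moment R × 2.26 clockwise.
Στ = 0 ⇒ R × 2.26 = 76.36 ⇒ R = 33.8 N.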